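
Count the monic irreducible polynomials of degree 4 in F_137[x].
There are 88064148 monic irreducible polynomials of degree 4 over F_137

Each element of F_{137^4} that lies in no proper subfield is a root of exactly one monic irreducible of degree 4 over F_137, and each such polynomial has 4 distinct roots in F_{137^4}. By Möbius inversion the count is N_137(4) = (1/4) Σ_{d|4} μ(4/d) · 137^d = (1/4)(μ(4)·137^1 + μ(2)·137^2 + μ(1)·137^4) = 352256592/4 = 88064148.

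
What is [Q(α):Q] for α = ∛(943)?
[Q(α):Q] = 3

The minimal polynomial of α is x^3 - 943, irreducible over Q since 943 is not a perfect cube (so x^3 - 943 has no rational root). Hence [Q(α):Q] = deg(m_α) = 3.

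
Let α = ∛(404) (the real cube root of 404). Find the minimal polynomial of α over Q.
m_α(x) = x^3 - 404

α satisfies α^3 = 404, so x^3 - 404 annihilates α. By the rational root test, a rational root p/q (in lowest terms) of x^3 - 404 would satisfy p^3 = 404 q^3, forcing q = 1 and p^3 = 404; but 404 is not a perfect cube, contradiction. A monic cubic over Q with no rational root is irreducible (any nontrivial factorization would include a linear factor). Hence x^3 - 404 is the minimal polynomial of α, and in particular [Q(α):Q] = 3.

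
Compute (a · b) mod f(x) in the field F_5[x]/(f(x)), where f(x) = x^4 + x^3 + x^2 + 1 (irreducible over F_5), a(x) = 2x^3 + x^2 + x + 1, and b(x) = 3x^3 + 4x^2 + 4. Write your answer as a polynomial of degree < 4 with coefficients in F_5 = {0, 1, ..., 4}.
a · b ≡ 4x^3 + x^2 + 4x + 3 (mod f(x))

Multiply in F_5[x]: a(x)·b(x) = (2x^3 + x^2 + x + 1)·(3x^3 + 4x^2 + 4) = x^6 + x^5 + 2x^4 + 3x^2 + 4x + 4. This has degree ≥ 4, so divide by f(x) over F_5: x^6 + x^5 + 2x^4 + 3x^2 + 4x + 4 = (x^2 + 1)·(x^4 + x^3 + x^2 + 1) + (4x^3 + x^2 + 4x + 3). Hence a·b ≡ 4x^3 + x^2 + 4x + 3 (mod f). (F_5[x]/(f) is a field with 5^4 = 625 elements since f is irreducible of degree 4.)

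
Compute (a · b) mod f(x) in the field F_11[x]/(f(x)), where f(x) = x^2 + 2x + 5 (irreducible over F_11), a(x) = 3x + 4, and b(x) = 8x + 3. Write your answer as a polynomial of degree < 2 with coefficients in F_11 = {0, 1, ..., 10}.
a · b ≡ 4x + 2 (mod f(x))

Multiply in F_11[x]: a(x)·b(x) = (3x + 4)·(8x + 3) = 2x^2 + 8x + 1. This has degree ≥ 2, so divide by f(x) over F_11: 2x^2 + 8x + 1 = (2)·(x^2 + 2x + 5) + (4x + 2). Hence a·b ≡ 4x + 2 (mod f). (F_11[x]/(f) is a field with 11^2 = 121 elements since f is irreducible of degree 2.)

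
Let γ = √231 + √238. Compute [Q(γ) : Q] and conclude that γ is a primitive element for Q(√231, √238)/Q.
[Q(γ) : Q] = 4 (equivalently, Q(γ) = Q(√231, √238))

Obviously Q(γ) ⊆ Q(√231, √238), and [Q(√231, √238):Q] = 4 (since 231, 238 are distinct squarefree integers > 1 with 54978 not a perfect square). To show equality we compute the minimal polynomial of γ. From γ = √231 + √238: γ^2 = 231 + 2√(54978) + 238 = 469 + 2√(54978), so γ^2 - 469 = 2√(54978); squaring, (γ^2 - 469)^2 = 4·54978, i.e. γ^4 - 938γ^2 + 219961 - 219912 = 0, i.e. γ^4 - 938γ^2 + 49 = 0. So γ is a root of x^4 - 938x^2 + 49. This polynomial is irreducible over Q: it has no rational root (each ±√231 ± √238 is irrational), and any factorization into two quadratics over Q would force √(54978) ∈ Q (pairing opposite roots) or √231, √238 ∈ Q (other pairings), all impossible. Hence [Q(γ):Q] = 4 = [Q(√231, √238):Q], so Q(γ) = Q(√231, √238).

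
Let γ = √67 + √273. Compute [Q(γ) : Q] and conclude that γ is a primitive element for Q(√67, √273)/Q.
[Q(γ) : Q] = 4 (equivalently, Q(γ) = Q(√67, √273))

Obviously Q(γ) ⊆ Q(√67, √273), and [Q(√67, √273):Q] = 4 (since 67, 273 are distinct squarefree integers > 1 with 18291 not a perfect square). To show equality we compute the minimal polynomial of γ. From γ = √67 + √273: γ^2 = 67 + 2√(18291) + 273 = 340 + 2√(18291), so γ^2 - 340 = 2√(18291); squaring, (γ^2 - 340)^2 = 4·18291, i.e. γ^4 - 680γ^2 + 115600 - 73164 = 0, i.e. γ^4 - 680γ^2 + 42436 = 0. So γ is a root of x^4 - 680x^2 + 42436. This polynomial is irreducible over Q: it has no rational root (each ±√67 ± √273 is irrational), and any factorization into two quadratics over Q would force √(18291) ∈ Q (pairing opposite roots) or √67, √273 ∈ Q (other pairings), all impossible. Hence [Q(γ):Q] = 4 = [Q(√67, √273):Q], so Q(γ) = Q(√67, √273).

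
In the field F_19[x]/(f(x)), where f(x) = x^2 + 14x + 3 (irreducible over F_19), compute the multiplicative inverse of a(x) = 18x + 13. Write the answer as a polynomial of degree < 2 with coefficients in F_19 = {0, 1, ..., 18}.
a(x)^(-1) ≡ 8x + 7 (mod f(x))

Since f is irreducible over F_19, F_19[x]/(f) is a field and a(x) ≠ 0 has an inverse. Apply the extended Euclidean algorithm to f(x) and a(x) in F_19[x]: f(x) = (18x + 11)·a(x) + (12). The last nonzero remainder is the constant 12 = gcd(f, a) in F_19. Back-substituting through the division chain expresses 12 = s(x)·a(x) + t(x)·f(x) with s(x) ≡ x + 8 (mod f), so (x + 8)·a(x) ≡ 12 (mod f). Multiplying by 12^(-1) ≡ 8 in F_19 gives a(x)^(-1) ≡ 8·(x + 8) ≡ 8x + 7 (mod f). Check: (18x + 13)·(8x + 7) = 11x^2 + 2x + 15 ≡ 1 (mod x^2 + 14x + 3).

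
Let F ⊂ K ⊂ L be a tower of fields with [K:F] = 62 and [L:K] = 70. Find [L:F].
[L:F] = 4340

The tower law says that for any tower of field extensions F ⊂ K ⊂ L with finite degrees, [L:F] = [L:K] · [K:F]. Here this gives [L:F] = 70 · 62 = 4340.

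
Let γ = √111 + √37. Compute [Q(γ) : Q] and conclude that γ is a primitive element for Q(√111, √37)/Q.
[Q(γ) : Q] = 4 (equivalently, Q(γ) = Q(√111, √37))

Obviously Q(γ) ⊆ Q(√111, √37), and [Q(√111, √37):Q] = 4 (since 111, 37 are distinct squarefree integers > 1 with 4107 not a perfect square). To show equality we compute the minimal polynomial of γ. From γ = √111 + √37: γ^2 = 111 + 2√(4107) + 37 = 148 + 2√(4107), so γ^2 - 148 = 2√(4107); squaring, (γ^2 - 148)^2 = 4·4107, i.e. γ^4 - 296γ^2 + 21904 - 16428 = 0, i.e. γ^4 - 296γ^2 + 5476 = 0. So γ is a root of x^4 - 296x^2 + 5476. This polynomial is irreducible over Q: it has no rational root (each ±√111 ± √37 is irrational), and any factorization into two quadratics over Q would force √(4107) ∈ Q (pairing opposite roots) or √111, √37 ∈ Q (other pairings), all impossible. Hence [Q(γ):Q] = 4 = [Q(√111, √37):Q], so Q(γ) = Q(√111, √37).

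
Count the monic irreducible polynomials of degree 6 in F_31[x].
There are 147912160 monic irreducible polynomials of degree 6 over F_31

Each element of F_{31^6} that lies in no proper subfield is a root of exactly one monic irreducible of degree 6 over F_31, and each such polynomial has 6 distinct roots in F_{31^6}. By Möbius inversion the count is N_31(6) = (1/6) Σ_{d|6} μ(6/d) · 31^d = (1/6)(μ(6)·31^1 + μ(3)·31^2 + μ(2)·31^3 + μ(1)·31^6) = 887472960/6 = 147912160.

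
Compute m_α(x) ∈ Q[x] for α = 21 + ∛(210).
m_α(x) = x^3 - 63x^2 + 1323x - 9471

Set β = α - 21 = ∛(210), so β^3 = 210. Then (α - 21)^3 - 210 = 0, i.e. α is a root of g(x) = (x - 21)^3 - 210 = x^3 - 63x^2 + 1323x - 9471. Since g(x) = h(x - 21) where h(x) = x^3 - 210, and h is irreducible over Q (because 210 is not a perfect cube, so h has no rational root, and a monic cubic with no rational root is irreducible), g is also irreducible (irreducibility is preserved under the substitution x → x - 21). Hence m_α(x) = x^3 - 63x^2 + 1323x - 9471.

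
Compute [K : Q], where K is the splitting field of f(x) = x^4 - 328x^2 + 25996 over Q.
[K : Q] = 4

Solving the quadratic in x^2: x^2 = (328 ± √(328^2 - 4·25996))/2 = (328 ± √3600)/2 = (328 ± 60)/2, giving x^2 = 134 or x^2 = 194. So f(x) = (x^2 - 134)(x^2 - 194) and the roots of f are ±√134, ±√194. Hence the splitting field is K = Q(√134, √194). Since 134 and 194 are distinct squarefree integers > 1, their product 25996 is not a perfect square, so √194 ∉ Q(√134). By the tower law [K:Q] = [Q(√134,√194):Q(√134)] · [Q(√134):Q] = 2 · 2 = 4.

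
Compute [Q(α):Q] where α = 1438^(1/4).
[Q(α):Q] = 4

α is a root of x^4 - 1438. By Eisenstein's criterion at the prime p = 2 (which divides the constant term 1438 but p^2 = 4 does not, since 1438 is squarefree), x^4 - 1438 is irreducible over Q. Hence [Q(α):Q] = 4.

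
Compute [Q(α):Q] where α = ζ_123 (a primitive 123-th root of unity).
[Q(α):Q] = 80

The minimal polynomial of ζ_123 over Q is the 123-th cyclotomic polynomial Φ_123(x), which is irreducible over Q and has degree φ(123) = 80. Hence [Q(α):Q] = φ(123) = 80.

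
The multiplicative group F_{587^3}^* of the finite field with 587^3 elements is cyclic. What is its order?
|F_{587^3}^*| = 202262002

F_{587^3} has 587^3 = 202262003 elements; its multiplicative group consists of all nonzero elements, so |F_{587^3}^*| = 202262003 - 1 = 202262002. (It is cyclic since any finite subgroup of the multiplicative group of a field is cyclic.)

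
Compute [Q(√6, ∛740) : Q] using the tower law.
[Q(√6, ∛740) : Q] = 6

Let L = Q(√6, ∛740). Since Q(√6) ⊂ L and [Q(√6):Q] = 2, the tower law gives 2 | [L:Q]. Likewise Q(∛740) ⊂ L with [Q(∛740):Q] = 3 (because 740 is not a perfect cube), so 3 | [L:Q]. As gcd(2,3) = 1, [L:Q] is divisible by 6. Conversely L is generated over Q by √6 and ∛740, so [L:Q] ≤ 2·3 = 6. Therefore [Q(√6, ∛740) : Q] = 6.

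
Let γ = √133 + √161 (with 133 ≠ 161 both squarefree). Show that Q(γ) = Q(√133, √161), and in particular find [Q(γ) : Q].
[Q(γ) : Q] = 4 (equivalently, Q(γ) = Q(√133, √161))

Obviously Q(γ) ⊆ Q(√133, √161), and [Q(√133, √161):Q] = 4 (since 133, 161 are distinct squarefree integers > 1 with 21413 not a perfect square). To show equality we compute the minimal polynomial of γ. From γ = √133 + √161: γ^2 = 133 + 2√(21413) + 161 = 294 + 2√(21413), so γ^2 - 294 = 2√(21413); squaring, (γ^2 - 294)^2 = 4·21413, i.e. γ^4 - 588γ^2 + 86436 - 85652 = 0, i.e. γ^4 - 588γ^2 + 784 = 0. So γ is a root of x^4 - 588x^2 + 784. This polynomial is irreducible over Q: it has no rational root (each ±√133 ± √161 is irrational), and any factorization into two quadratics over Q would force √(21413) ∈ Q (pairing opposite roots) or √133, √161 ∈ Q (other pairings), all impossible. Hence [Q(γ):Q] = 4 = [Q(√133, √161):Q], so Q(γ) = Q(√133, √161).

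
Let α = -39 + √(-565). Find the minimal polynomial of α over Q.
m_α(x) = x^2 + 78x + 2086

From α + 39 = √(-565), squaring gives (α + 39)^2 = -565, i.e. α^2 + 78α + 1521 = -565, so α^2 + 78α + 2086 = 0. The discriminant of x^2 + 78x + 2086 is (78)^2 - 4·(2086) = 6084 - 8344 = -2260, and 4·(-565) is not a perfect square in Q since -565 is squarefree and ≠ 1. Hence x^2 + 78x + 2086 is irreducible over Q and is the minimal polynomial of α.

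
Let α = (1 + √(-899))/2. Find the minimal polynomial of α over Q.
m_α(x) = x^2 - x + 225

From 2α - 1 = √(-899), squaring gives (2α - 1)^2 = -899, i.e. 4α^2 - 4α + 1 = -899, so α^2 - α + (1 + 899)/4 = 0. Since -899 ≡ 1 (mod 4), (1 + 899)/4 = 225 ∈ Z. The polynomial x^2 - x + 225 has discriminant 1 - 4·(225) = -899, which is not a perfect square in Q (d = -899 is squarefree and ≠ 1), so x^2 - x + 225 is irreducible over Q. It is the minimal polynomial of α.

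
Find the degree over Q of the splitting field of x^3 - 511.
[K : Q] = 6

The roots of x^3 - 511 are ∛511, ω∛511, ω^2∛511 where ω = e^(2πi/3) is a primitive cube root of unity, so K = Q(∛511, ω). Now [Q(∛511):Q] = 3 (since 511 is not a perfect cube, x^3 - 511 is irreducible) and [Q(ω):Q] = 2. Both 2 and 3 divide [K:Q], and [K:Q] ≤ 3·2 = 6, so [K:Q] = 6. (Equivalently: Q(∛511) ⊂ R but ω ∉ R, so [K : Q(∛511)] = 2.)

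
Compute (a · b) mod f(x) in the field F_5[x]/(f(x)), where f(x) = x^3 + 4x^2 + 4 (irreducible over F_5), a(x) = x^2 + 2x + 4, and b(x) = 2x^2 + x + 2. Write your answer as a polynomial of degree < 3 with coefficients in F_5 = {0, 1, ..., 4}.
a · b ≡ 4x^2 (mod f(x))

Multiply in F_5[x]: a(x)·b(x) = (x^2 + 2x + 4)·(2x^2 + x + 2) = 2x^4 + 2x^2 + 3x + 3. This has degree ≥ 3, so divide by f(x) over F_5: 2x^4 + 2x^2 + 3x + 3 = (2x + 2)·(x^3 + 4x^2 + 4) + (4x^2). Hence a·b ≡ 4x^2 (mod f). (F_5[x]/(f) is a field with 5^3 = 125 elements since f is irreducible of degree 3.)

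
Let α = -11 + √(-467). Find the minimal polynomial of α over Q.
m_α(x) = x^2 + 22x + 588

From α + 11 = √(-467), squaring gives (α + 11)^2 = -467, i.e. α^2 + 22α + 121 = -467, so α^2 + 22α + 588 = 0. The discriminant of x^2 + 22x + 588 is (22)^2 - 4·(588) = 484 - 2352 = -1868, and 4·(-467) is not a perfect square in Q since -467 is squarefree and ≠ 1. Hence x^2 + 22x + 588 is irreducible over Q and is the minimal polynomial of α.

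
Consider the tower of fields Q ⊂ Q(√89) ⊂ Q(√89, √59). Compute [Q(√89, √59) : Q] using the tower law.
[Q(√89, √59) : Q] = 4

[Q(√89):Q] = 2 (min poly x^2 - 89, irreducible since 89 is squarefree > 1). For the top step, suppose √59 ∈ Q(√89), say √59 = c + d√89 with c, d ∈ Q. Squaring: 59 = c^2 + 89d^2 + 2cd√89. Since √89 ∉ Q this forces 2cd = 0. If d = 0 then √59 = c ∈ Q, contradicting 59 squarefree > 1. If c = 0 then 59 = 89d^2, so 89·59 = (89d)^2 is a perfect square in Q — but 89·59 = 5251 is not a perfect square (since 89 and 59 are distinct squarefree integers). Contradiction. Hence √59 ∉ Q(√89), so x^2 - 59 stays irreducible over Q(√89) and [Q(√89, √59) : Q(√89)] = 2. By the tower law, [Q(√89, √59) : Q] = 2 · 2 = 4.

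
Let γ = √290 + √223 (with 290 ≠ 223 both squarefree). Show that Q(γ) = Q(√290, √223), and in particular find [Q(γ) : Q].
[Q(γ) : Q] = 4 (equivalently, Q(γ) = Q(√290, √223))

Obviously Q(γ) ⊆ Q(√290, √223), and [Q(√290, √223):Q] = 4 (since 290, 223 are distinct squarefree integers > 1 with 64670 not a perfect square). To show equality we compute the minimal polynomial of γ. From γ = √290 + √223: γ^2 = 290 + 2√(64670) + 223 = 513 + 2√(64670), so γ^2 - 513 = 2√(64670); squaring, (γ^2 - 513)^2 = 4·64670, i.e. γ^4 - 1026γ^2 + 263169 - 258680 = 0, i.e. γ^4 - 1026γ^2 + 4489 = 0. So γ is a root of x^4 - 1026x^2 + 4489. This polynomial is irreducible over Q: it has no rational root (each ±√290 ± √223 is irrational), and any factorization into two quadratics over Q would force √(64670) ∈ Q (pairing opposite roots) or √290, √223 ∈ Q (other pairings), all impossible. Hence [Q(γ):Q] = 4 = [Q(√290, √223):Q], so Q(γ) = Q(√290, √223).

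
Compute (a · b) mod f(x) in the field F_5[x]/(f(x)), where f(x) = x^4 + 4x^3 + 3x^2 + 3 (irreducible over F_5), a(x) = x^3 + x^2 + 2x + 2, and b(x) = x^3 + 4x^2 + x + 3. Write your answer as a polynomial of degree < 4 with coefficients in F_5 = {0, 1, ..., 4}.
a · b ≡ x^3 + 1 (mod f(x))

Multiply in F_5[x]: a(x)·b(x) = (x^3 + x^2 + 2x + 2)·(x^3 + 4x^2 + x + 3) = x^6 + 2x^4 + 4x^3 + 3x^2 + 3x + 1. This has degree ≥ 4, so divide by f(x) over F_5: x^6 + 2x^4 + 4x^3 + 3x^2 + 3x + 1 = (x^2 + x)·(x^4 + 4x^3 + 3x^2 + 3) + (x^3 + 1). Hence a·b ≡ x^3 + 1 (mod f). (F_5[x]/(f) is a field with 5^4 = 625 elements since f is irreducible of degree 4.)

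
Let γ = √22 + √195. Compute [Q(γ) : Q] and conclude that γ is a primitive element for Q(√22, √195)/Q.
[Q(γ) : Q] = 4 (equivalently, Q(γ) = Q(√22, √195))

Obviously Q(γ) ⊆ Q(√22, √195), and [Q(√22, √195):Q] = 4 (since 22, 195 are distinct squarefree integers > 1 with 4290 not a perfect square). To show equality we compute the minimal polynomial of γ. From γ = √22 + √195: γ^2 = 22 + 2√(4290) + 195 = 217 + 2√(4290), so γ^2 - 217 = 2√(4290); squaring, (γ^2 - 217)^2 = 4·4290, i.e. γ^4 - 434γ^2 + 47089 - 17160 = 0, i.e. γ^4 - 434γ^2 + 29929 = 0. So γ is a root of x^4 - 434x^2 + 29929. This polynomial is irreducible over Q: it has no rational root (each ±√22 ± √195 is irrational), and any factorization into two quadratics over Q would force √(4290) ∈ Q (pairing opposite roots) or √22, √195 ∈ Q (other pairings), all impossible. Hence [Q(γ):Q] = 4 = [Q(√22, √195):Q], so Q(γ) = Q(√22, √195).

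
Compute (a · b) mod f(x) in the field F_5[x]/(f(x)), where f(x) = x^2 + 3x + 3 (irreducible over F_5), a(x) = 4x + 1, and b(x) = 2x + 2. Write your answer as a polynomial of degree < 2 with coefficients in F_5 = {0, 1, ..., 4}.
a · b ≡ x + 3 (mod f(x))

Multiply in F_5[x]: a(x)·b(x) = (4x + 1)·(2x + 2) = 3x^2 + 2. This has degree ≥ 2, so divide by f(x) over F_5: 3x^2 + 2 = (3)·(x^2 + 3x + 3) + (x + 3). Hence a·b ≡ x + 3 (mod f). (F_5[x]/(f) is a field with 5^2 = 25 elements since f is irreducible of degree 2.)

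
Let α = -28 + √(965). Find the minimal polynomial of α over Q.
m_α(x) = x^2 + 56x - 181

From α + 28 = √(965), squaring gives (α + 28)^2 = 965, i.e. α^2 + 56α + 784 = 965, so α^2 + 56α - 181 = 0. The discriminant of x^2 + 56x - 181 is (56)^2 - 4·(-181) = 3136 + 724 = 3860, and 4·(965) is not a perfect square in Q since 965 is squarefree and ≠ 1. Hence x^2 + 56x - 181 is irreducible over Q and is the minimal polynomial of α.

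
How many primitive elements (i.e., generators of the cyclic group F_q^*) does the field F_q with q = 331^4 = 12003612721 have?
There are φ(12003612720) = 2774302720 primitive elements

F_q^* is cyclic of order q - 1 = 12003612720. A cyclic group of order m has exactly φ(m) generators. Here m = 12003612720 = 2^4 · 3 · 5 · 11 · 29 · 83 · 1889, so the number of primitive elements is φ(12003612720) = 2774302720.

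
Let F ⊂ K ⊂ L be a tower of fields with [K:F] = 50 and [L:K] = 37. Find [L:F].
[L:F] = 1850

The tower law says that for any tower of field extensions F ⊂ K ⊂ L with finite degrees, [L:F] = [L:K] · [K:F]. Here this gives [L:F] = 37 · 50 = 1850.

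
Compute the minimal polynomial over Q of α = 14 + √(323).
m_α(x) = x^2 - 28x - 127

From α - 14 = √(323), squaring gives (α - 14)^2 = 323, i.e. α^2 - 28α + 196 = 323, so α^2 - 28α - 127 = 0. The discriminant of x^2 - 28x - 127 is (-28)^2 - 4·(-127) = 784 + 508 = 1292, and 4·(323) is not a perfect square in Q since 323 is squarefree and ≠ 1. Hence x^2 - 28x - 127 is irreducible over Q and is the minimal polynomial of α.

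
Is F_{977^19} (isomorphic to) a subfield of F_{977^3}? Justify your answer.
No: F_{977^19} is not a subfield of F_{977^3}

F_{p^m} embeds in F_{p^n} iff m | n. Here 19 ∤ 3 (since 3 = 0·19 + 3 with remainder 3 ≠ 0), so F_{977^19} is not a subfield of F_{977^3}. Equivalently: if it were, the tower law would give 19 = [F_{977^19}:F_977] dividing [F_{977^3}:F_977] = 3, contradiction.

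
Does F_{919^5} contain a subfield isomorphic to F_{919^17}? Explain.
No: F_{919^17} is not a subfield of F_{919^5}

F_{p^m} embeds in F_{p^n} iff m | n. Here 17 ∤ 5 (since 5 = 0·17 + 5 with remainder 5 ≠ 0), so F_{919^17} is not a subfield of F_{919^5}. Equivalently: if it were, the tower law would give 17 = [F_{919^17}:F_919] dividing [F_{919^5}:F_919] = 5, contradiction.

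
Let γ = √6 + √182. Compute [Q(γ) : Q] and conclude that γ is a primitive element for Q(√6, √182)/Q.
[Q(γ) : Q] = 4 (equivalently, Q(γ) = Q(√6, √182))

Obviously Q(γ) ⊆ Q(√6, √182), and [Q(√6, √182):Q] = 4 (since 6, 182 are distinct squarefree integers > 1 with 1092 not a perfect square). To show equality we compute the minimal polynomial of γ. From γ = √6 + √182: γ^2 = 6 + 2√(1092) + 182 = 188 + 2√(1092), so γ^2 - 188 = 2√(1092); squaring, (γ^2 - 188)^2 = 4·1092, i.e. γ^4 - 376γ^2 + 35344 - 4368 = 0, i.e. γ^4 - 376γ^2 + 30976 = 0. So γ is a root of x^4 - 376x^2 + 30976. This polynomial is irreducible over Q: it has no rational root (each ±√6 ± √182 is irrational), and any factorization into two quadratics over Q would force √(1092) ∈ Q (pairing opposite roots) or √6, √182 ∈ Q (other pairings), all impossible. Hence [Q(γ):Q] = 4 = [Q(√6, √182):Q], so Q(γ) = Q(√6, √182).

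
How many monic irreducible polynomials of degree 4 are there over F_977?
There are 227781164328 monic irreducible polynomials of degree 4 over F_977

Each element of F_{977^4} that lies in no proper subfield is a root of exactly one monic irreducible of degree 4 over F_977, and each such polynomial has 4 distinct roots in F_{977^4}. By Möbius inversion the count is N_977(4) = (1/4) Σ_{d|4} μ(4/d) · 977^d = (1/4)(μ(4)·977^1 + μ(2)·977^2 + μ(1)·977^4) = 911124657312/4 = 227781164328.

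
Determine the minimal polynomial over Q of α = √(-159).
m_α(x) = x^2 + 159

α satisfies α^2 + 159 = 0, so x^2 + 159 annihilates α. Since d = -159 is squarefree and ≠ 1, it is not a perfect square in Q, so x^2 + 159 has no rational root and is therefore irreducible over Q (a degree-2 polynomial over a field is irreducible iff it has no root). Hence m_α(x) = x^2 + 159.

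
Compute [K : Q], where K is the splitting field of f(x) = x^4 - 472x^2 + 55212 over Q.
[K : Q] = 4

Solving the quadratic in x^2: x^2 = (472 ± √(472^2 - 4·55212))/2 = (472 ± √1936)/2 = (472 ± 44)/2, giving x^2 = 258 or x^2 = 214. So f(x) = (x^2 - 258)(x^2 - 214) and the roots of f are ±√258, ±√214. Hence the splitting field is K = Q(√258, √214). Since 258 and 214 are distinct squarefree integers > 1, their product 55212 is not a perfect square, so √214 ∉ Q(√258). By the tower law [K:Q] = [Q(√258,√214):Q(√258)] · [Q(√258):Q] = 2 · 2 = 4.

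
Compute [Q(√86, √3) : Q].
[Q(√86, √3) : Q] = 4

[Q(√86):Q] = 2 (min poly x^2 - 86, irreducible since 86 is squarefree > 1). For the top step, suppose √3 ∈ Q(√86), say √3 = c + d√86 with c, d ∈ Q. Squaring: 3 = c^2 + 86d^2 + 2cd√86. Since √86 ∉ Q this forces 2cd = 0. If d = 0 then √3 = c ∈ Q, contradicting 3 squarefree > 1. If c = 0 then 3 = 86d^2, so 86·3 = (86d)^2 is a perfect square in Q — but 86·3 = 258 is not a perfect square (since 86 and 3 are distinct squarefree integers). Contradiction. Hence √3 ∉ Q(√86), so x^2 - 3 stays irreducible over Q(√86) and [Q(√86, √3) : Q(√86)] = 2. By the tower law, [Q(√86, √3) : Q] = 2 · 2 = 4.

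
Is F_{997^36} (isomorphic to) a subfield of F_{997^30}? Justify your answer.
No: F_{997^36} is not a subfield of F_{997^30}

F_{p^m} embeds in F_{p^n} iff m | n. Here 36 ∤ 30 (since 30 = 0·36 + 30 with remainder 30 ≠ 0), so F_{997^36} is not a subfield of F_{997^30}. Equivalently: if it were, the tower law would give 36 = [F_{997^36}:F_997] dividing [F_{997^30}:F_997] = 30, contradiction.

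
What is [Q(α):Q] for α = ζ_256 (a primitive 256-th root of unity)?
[Q(α):Q] = 128

The minimal polynomial of ζ_256 over Q is the 256-th cyclotomic polynomial Φ_256(x), which is irreducible over Q and has degree φ(256) = 128. Hence [Q(α):Q] = φ(256) = 128.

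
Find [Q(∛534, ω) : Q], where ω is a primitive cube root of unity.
[Q(∛534, ω) : Q] = 6

[Q(∛534):Q] = 3 (min poly x^3 - 534, irreducible since 534 is not a perfect cube). [Q(ω):Q] = 2 (min poly x^2 + x + 1). Since Q(∛534) ⊂ R and ω ∉ R, we have ω ∉ Q(∛534), so x^2 + x + 1 remains irreducible over Q(∛534) and [Q(∛534, ω) : Q(∛534)] = 2. By the tower law, [Q(∛534, ω) : Q] = 3 · 2 = 6. (In fact Q(∛534, ω) is the splitting field of x^3 - 534 over Q.)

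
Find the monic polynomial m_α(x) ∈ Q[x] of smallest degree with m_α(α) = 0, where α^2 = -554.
m_α(x) = x^2 + 554

α satisfies α^2 + 554 = 0, so x^2 + 554 annihilates α. Since d = -554 is squarefree and ≠ 1, it is not a perfect square in Q, so x^2 + 554 has no rational root and is therefore irreducible over Q (a degree-2 polynomial over a field is irreducible iff it has no root). Hence m_α(x) = x^2 + 554.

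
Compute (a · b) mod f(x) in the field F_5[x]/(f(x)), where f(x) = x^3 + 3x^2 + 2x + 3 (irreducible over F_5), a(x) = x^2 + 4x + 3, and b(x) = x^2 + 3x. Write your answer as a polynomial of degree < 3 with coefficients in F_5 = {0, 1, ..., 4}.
a · b ≡ x^2 + 3x + 3 (mod f(x))

Multiply in F_5[x]: a(x)·b(x) = (x^2 + 4x + 3)·(x^2 + 3x) = x^4 + 2x^3 + 4x. This has degree ≥ 3, so divide by f(x) over F_5: x^4 + 2x^3 + 4x = (x + 4)·(x^3 + 3x^2 + 2x + 3) + (x^2 + 3x + 3). Hence a·b ≡ x^2 + 3x + 3 (mod f). (F_5[x]/(f) is a field with 5^3 = 125 elements since f is irreducible of degree 3.)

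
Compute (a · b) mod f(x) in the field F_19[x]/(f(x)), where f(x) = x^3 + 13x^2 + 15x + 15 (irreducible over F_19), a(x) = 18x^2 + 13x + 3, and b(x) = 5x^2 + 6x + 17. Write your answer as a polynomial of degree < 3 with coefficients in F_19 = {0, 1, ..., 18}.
a · b ≡ 2x^2 + 12x + 15 (mod f(x))

Multiply in F_19[x]: a(x)·b(x) = (18x^2 + 13x + 3)·(5x^2 + 6x + 17) = 14x^4 + 2x^3 + 11x + 13. This has degree ≥ 3, so divide by f(x) over F_19: 14x^4 + 2x^3 + 11x + 13 = (14x + 10)·(x^3 + 13x^2 + 15x + 15) + (2x^2 + 12x + 15). Hence a·b ≡ 2x^2 + 12x + 15 (mod f). (F_19[x]/(f) is a field with 19^3 = 6859 elements since f is irreducible of degree 3.)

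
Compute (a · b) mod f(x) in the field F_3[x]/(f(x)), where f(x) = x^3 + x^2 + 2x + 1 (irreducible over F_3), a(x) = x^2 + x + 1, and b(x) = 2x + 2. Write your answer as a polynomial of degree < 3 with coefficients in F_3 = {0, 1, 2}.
a · b ≡ 2x^2 (mod f(x))

Multiply in F_3[x]: a(x)·b(x) = (x^2 + x + 1)·(2x + 2) = 2x^3 + x^2 + x + 2. This has degree ≥ 3, so divide by f(x) over F_3: 2x^3 + x^2 + x + 2 = (2)·(x^3 + x^2 + 2x + 1) + (2x^2). Hence a·b ≡ 2x^2 (mod f). (F_3[x]/(f) is a field with 3^3 = 27 elements since f is irreducible of degree 3.)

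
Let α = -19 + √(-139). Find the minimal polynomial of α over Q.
m_α(x) = x^2 + 38x + 500

From α + 19 = √(-139), squaring gives (α + 19)^2 = -139, i.e. α^2 + 38α + 361 = -139, so α^2 + 38α + 500 = 0. The discriminant of x^2 + 38x + 500 is (38)^2 - 4·(500) = 1444 - 2000 = -556, and 4·(-139) is not a perfect square in Q since -139 is squarefree and ≠ 1. Hence x^2 + 38x + 500 is irreducible over Q and is the minimal polynomial of α.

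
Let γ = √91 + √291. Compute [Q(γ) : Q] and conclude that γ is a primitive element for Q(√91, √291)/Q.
[Q(γ) : Q] = 4 (equivalently, Q(γ) = Q(√91, √291))

Obviously Q(γ) ⊆ Q(√91, √291), and [Q(√91, √291):Q] = 4 (since 91, 291 are distinct squarefree integers > 1 with 26481 not a perfect square). To show equality we compute the minimal polynomial of γ. From γ = √91 + √291: γ^2 = 91 + 2√(26481) + 291 = 382 + 2√(26481), so γ^2 - 382 = 2√(26481); squaring, (γ^2 - 382)^2 = 4·26481, i.e. γ^4 - 764γ^2 + 145924 - 105924 = 0, i.e. γ^4 - 764γ^2 + 40000 = 0. So γ is a root of x^4 - 764x^2 + 40000. This polynomial is irreducible over Q: it has no rational root (each ±√91 ± √291 is irrational), and any factorization into two quadratics over Q would force √(26481) ∈ Q (pairing opposite roots) or √91, √291 ∈ Q (other pairings), all impossible. Hence [Q(γ):Q] = 4 = [Q(√91, √291):Q], so Q(γ) = Q(√91, √291).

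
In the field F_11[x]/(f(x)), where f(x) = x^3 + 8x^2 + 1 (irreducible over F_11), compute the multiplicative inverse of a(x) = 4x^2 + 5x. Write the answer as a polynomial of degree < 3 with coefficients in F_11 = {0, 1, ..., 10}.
a(x)^(-1) ≡ 4x^2 + 2x + 1 (mod f(x))

Since f is irreducible over F_11, F_11[x]/(f) is a field and a(x) ≠ 0 has an inverse. Apply the extended Euclidean algorithm to f(x) and a(x) in F_11[x]: f(x) = (3x + 1)·a(x) + (6x + 1);  a(x) = (8x + 5)·(6x + 1) + (6). The last nonzero remainder is the constant 6 = gcd(f, a) in F_11. Back-substituting through the division chain expresses 6 = s(x)·a(x) + t(x)·f(x) with s(x) ≡ 2x^2 + x + 6 (mod f), so (2x^2 + x + 6)·a(x) ≡ 6 (mod f). Multiplying by 6^(-1) ≡ 2 in F_11 gives a(x)^(-1) ≡ 2·(2x^2 + x + 6) ≡ 4x^2 + 2x + 1 (mod f). Check: (4x^2 + 5x)·(4x^2 + 2x + 1) = 5x^4 + 6x^3 + 3x^2 + 5x ≡ 1 (mod x^3 + 8x^2 + 1).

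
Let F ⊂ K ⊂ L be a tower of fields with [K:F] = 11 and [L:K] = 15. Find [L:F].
[L:F] = 165

The tower law says that for any tower of field extensions F ⊂ K ⊂ L with finite degrees, [L:F] = [L:K] · [K:F]. Here this gives [L:F] = 15 · 11 = 165.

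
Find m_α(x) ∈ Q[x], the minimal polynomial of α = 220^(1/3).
m_α(x) = x^3 - 220

α satisfies α^3 = 220, so x^3 - 220 annihilates α. By the rational root test, a rational root p/q (in lowest terms) of x^3 - 220 would satisfy p^3 = 220 q^3, forcing q = 1 and p^3 = 220; but 220 is not a perfect cube, contradiction. A monic cubic over Q with no rational root is irreducible (any nontrivial factorization would include a linear factor). Hence x^3 - 220 is the minimal polynomial of α, and in particular [Q(α):Q] = 3.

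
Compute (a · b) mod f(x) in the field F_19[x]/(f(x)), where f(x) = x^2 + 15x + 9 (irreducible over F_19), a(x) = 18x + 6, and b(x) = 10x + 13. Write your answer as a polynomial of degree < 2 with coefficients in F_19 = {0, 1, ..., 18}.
a · b ≡ 7x + 16 (mod f(x))

Multiply in F_19[x]: a(x)·b(x) = (18x + 6)·(10x + 13) = 9x^2 + 9x + 2. This has degree ≥ 2, so divide by f(x) over F_19: 9x^2 + 9x + 2 = (9)·(x^2 + 15x + 9) + (7x + 16). Hence a·b ≡ 7x + 16 (mod f). (F_19[x]/(f) is a field with 19^2 = 361 elements since f is irreducible of degree 2.)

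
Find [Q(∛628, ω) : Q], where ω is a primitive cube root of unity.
[Q(∛628, ω) : Q] = 6

[Q(∛628):Q] = 3 (min poly x^3 - 628, irreducible since 628 is not a perfect cube). [Q(ω):Q] = 2 (min poly x^2 + x + 1). Since Q(∛628) ⊂ R and ω ∉ R, we have ω ∉ Q(∛628), so x^2 + x + 1 remains irreducible over Q(∛628) and [Q(∛628, ω) : Q(∛628)] = 2. By the tower law, [Q(∛628, ω) : Q] = 3 · 2 = 6. (In fact Q(∛628, ω) is the splitting field of x^3 - 628 over Q.)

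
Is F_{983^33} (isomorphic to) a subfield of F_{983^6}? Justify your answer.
No: F_{983^33} is not a subfield of F_{983^6}

F_{p^m} embeds in F_{p^n} iff m | n. Here 33 ∤ 6 (since 6 = 0·33 + 6 with remainder 6 ≠ 0), so F_{983^33} is not a subfield of F_{983^6}. Equivalently: if it were, the tower law would give 33 = [F_{983^33}:F_983] dividing [F_{983^6}:F_983] = 6, contradiction.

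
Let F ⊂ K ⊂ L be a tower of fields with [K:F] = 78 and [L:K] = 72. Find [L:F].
[L:F] = 5616

The tower law says that for any tower of field extensions F ⊂ K ⊂ L with finite degrees, [L:F] = [L:K] · [K:F]. Here this gives [L:F] = 72 · 78 = 5616.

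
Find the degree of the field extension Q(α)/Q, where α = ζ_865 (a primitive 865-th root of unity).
[Q(α):Q] = 688

The minimal polynomial of ζ_865 over Q is the 865-th cyclotomic polynomial Φ_865(x), which is irreducible over Q and has degree φ(865) = 688. Hence [Q(α):Q] = φ(865) = 688.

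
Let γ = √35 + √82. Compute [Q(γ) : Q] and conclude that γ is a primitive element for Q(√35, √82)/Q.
[Q(γ) : Q] = 4 (equivalently, Q(γ) = Q(√35, √82))

Obviously Q(γ) ⊆ Q(√35, √82), and [Q(√35, √82):Q] = 4 (since 35, 82 are distinct squarefree integers > 1 with 2870 not a perfect square). To show equality we compute the minimal polynomial of γ. From γ = √35 + √82: γ^2 = 35 + 2√(2870) + 82 = 117 + 2√(2870), so γ^2 - 117 = 2√(2870); squaring, (γ^2 - 117)^2 = 4·2870, i.e. γ^4 - 234γ^2 + 13689 - 11480 = 0, i.e. γ^4 - 234γ^2 + 2209 = 0. So γ is a root of x^4 - 234x^2 + 2209. This polynomial is irreducible over Q: it has no rational root (each ±√35 ± √82 is irrational), and any factorization into two quadratics over Q would force √(2870) ∈ Q (pairing opposite roots) or √35, √82 ∈ Q (other pairings), all impossible. Hence [Q(γ):Q] = 4 = [Q(√35, √82):Q], so Q(γ) = Q(√35, √82).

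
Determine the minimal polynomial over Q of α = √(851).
m_α(x) = x^2 - 851

α satisfies α^2 - 851 = 0, so x^2 - 851 annihilates α. Since d = 851 is squarefree and ≠ 1, it is not a perfect square in Q, so x^2 - 851 has no rational root and is therefore irreducible over Q (a degree-2 polynomial over a field is irreducible iff it has no root). Hence m_α(x) = x^2 - 851.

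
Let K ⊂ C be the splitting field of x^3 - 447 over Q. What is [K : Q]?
[K : Q] = 6

The roots of x^3 - 447 are ∛447, ω∛447, ω^2∛447 where ω = e^(2πi/3) is a primitive cube root of unity, so K = Q(∛447, ω). Now [Q(∛447):Q] = 3 (since 447 is not a perfect cube, x^3 - 447 is irreducible) and [Q(ω):Q] = 2. Both 2 and 3 divide [K:Q], and [K:Q] ≤ 3·2 = 6, so [K:Q] = 6. (Equivalently: Q(∛447) ⊂ R but ω ∉ R, so [K : Q(∛447)] = 2.)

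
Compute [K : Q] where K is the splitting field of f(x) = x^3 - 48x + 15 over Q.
[K : Q] = 6

By the rational root test, any rational root of the monic integer polynomial f(x) = x^3 - 48x + 15 must be an integer dividing the constant term 15, i.e. one of ±{1, 3, 5, 15}. Evaluating: f(1) = -32, f(-1) = 62, f(3) = -102, f(-3) = 132, f(5) = -100, f(-5) = 130, f(15) = 2670, f(-15) = -2640; none is 0, so f has no rational root and is therefore irreducible over Q (a cubic with no linear factor over a field is irreducible). For an irreducible cubic, the Galois group is A_3 or S_3 according as the discriminant disc(f) = -4a^3 - 27b^2 = -4·(-48)^3 - 27·(15)^2 = 436293 is or is not a square in Q. Here disc(f) = 436293 is not a perfect square in Q, so the Galois group of f over Q is not contained in A_3 and must be all of S_3. The splitting field has degree |S_3| = 6 over Q, so [K : Q] = 6.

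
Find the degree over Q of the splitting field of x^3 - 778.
[K : Q] = 6

The roots of x^3 - 778 are ∛778, ω∛778, ω^2∛778 where ω = e^(2πi/3) is a primitive cube root of unity, so K = Q(∛778, ω). Now [Q(∛778):Q] = 3 (since 778 is not a perfect cube, x^3 - 778 is irreducible) and [Q(ω):Q] = 2. Both 2 and 3 divide [K:Q], and [K:Q] ≤ 3·2 = 6, so [K:Q] = 6. (Equivalently: Q(∛778) ⊂ R but ω ∉ R, so [K : Q(∛778)] = 2.)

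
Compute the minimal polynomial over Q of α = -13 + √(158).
m_α(x) = x^2 + 26x + 11

From α + 13 = √(158), squaring gives (α + 13)^2 = 158, i.e. α^2 + 26α + 169 = 158, so α^2 + 26α + 11 = 0. The discriminant of x^2 + 26x + 11 is (26)^2 - 4·(11) = 676 - 44 = 632, and 4·(158) is not a perfect square in Q since 158 is squarefree and ≠ 1. Hence x^2 + 26x + 11 is irreducible over Q and is the minimal polynomial of α.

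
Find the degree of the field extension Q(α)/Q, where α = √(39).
[Q(α):Q] = 2

[Q(α):Q] equals the degree of the minimal polynomial of α. Here α^2 = 39 and x^2 - 39 is irreducible (d = 39 is squarefree, ≠ 1, hence not a square), so deg(m_α) = 2. Thus [Q(α):Q] = 2.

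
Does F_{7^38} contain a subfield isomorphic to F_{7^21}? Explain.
No: F_{7^21} is not a subfield of F_{7^38}

F_{p^m} embeds in F_{p^n} iff m | n. Here 21 ∤ 38 (since 38 = 1·21 + 17 with remainder 17 ≠ 0), so F_{7^21} is not a subfield of F_{7^38}. Equivalently: if it were, the tower law would give 21 = [F_{7^21}:F_7] dividing [F_{7^38}:F_7] = 38, contradiction.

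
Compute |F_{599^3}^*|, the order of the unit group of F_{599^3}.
|F_{599^3}^*| = 214921798

F_{599^3} has 599^3 = 214921799 elements; its multiplicative group consists of all nonzero elements, so |F_{599^3}^*| = 214921799 - 1 = 214921798. (It is cyclic since any finite subgroup of the multiplicative group of a field is cyclic.)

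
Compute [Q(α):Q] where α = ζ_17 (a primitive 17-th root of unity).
[Q(α):Q] = 16

The minimal polynomial of ζ_17 over Q is the 17-th cyclotomic polynomial Φ_17(x), which is irreducible over Q and has degree φ(17) = 16. Hence [Q(α):Q] = φ(17) = 16.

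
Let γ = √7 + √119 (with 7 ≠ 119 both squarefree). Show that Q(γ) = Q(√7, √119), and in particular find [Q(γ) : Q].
[Q(γ) : Q] = 4 (equivalently, Q(γ) = Q(√7, √119))

Obviously Q(γ) ⊆ Q(√7, √119), and [Q(√7, √119):Q] = 4 (since 7, 119 are distinct squarefree integers > 1 with 833 not a perfect square). To show equality we compute the minimal polynomial of γ. From γ = √7 + √119: γ^2 = 7 + 2√(833) + 119 = 126 + 2√(833), so γ^2 - 126 = 2√(833); squaring, (γ^2 - 126)^2 = 4·833, i.e. γ^4 - 252γ^2 + 15876 - 3332 = 0, i.e. γ^4 - 252γ^2 + 12544 = 0. So γ is a root of x^4 - 252x^2 + 12544. This polynomial is irreducible over Q: it has no rational root (each ±√7 ± √119 is irrational), and any factorization into two quadratics over Q would force √(833) ∈ Q (pairing opposite roots) or √7, √119 ∈ Q (other pairings), all impossible. Hence [Q(γ):Q] = 4 = [Q(√7, √119):Q], so Q(γ) = Q(√7, √119).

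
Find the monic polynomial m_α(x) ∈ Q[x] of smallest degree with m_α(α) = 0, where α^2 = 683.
m_α(x) = x^2 - 683

α satisfies α^2 - 683 = 0, so x^2 - 683 annihilates α. Since d = 683 is squarefree and ≠ 1, it is not a perfect square in Q, so x^2 - 683 has no rational root and is therefore irreducible over Q (a degree-2 polynomial over a field is irreducible iff it has no root). Hence m_α(x) = x^2 - 683.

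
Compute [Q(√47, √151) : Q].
[Q(√47, √151) : Q] = 4

[Q(√47):Q] = 2 (min poly x^2 - 47, irreducible since 47 is squarefree > 1). For the top step, suppose √151 ∈ Q(√47), say √151 = c + d√47 with c, d ∈ Q. Squaring: 151 = c^2 + 47d^2 + 2cd√47. Since √47 ∉ Q this forces 2cd = 0. If d = 0 then √151 = c ∈ Q, contradicting 151 squarefree > 1. If c = 0 then 151 = 47d^2, so 47·151 = (47d)^2 is a perfect square in Q — but 47·151 = 7097 is not a perfect square (since 47 and 151 are distinct squarefree integers). Contradiction. Hence √151 ∉ Q(√47), so x^2 - 151 stays irreducible over Q(√47) and [Q(√47, √151) : Q(√47)] = 2. By the tower law, [Q(√47, √151) : Q] = 2 · 2 = 4.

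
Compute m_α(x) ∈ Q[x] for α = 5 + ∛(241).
m_α(x) = x^3 - 15x^2 + 75x - 366

Set β = α - 5 = ∛(241), so β^3 = 241. Then (α - 5)^3 - 241 = 0, i.e. α is a root of g(x) = (x - 5)^3 - 241 = x^3 - 15x^2 + 75x - 366. Since g(x) = h(x - 5) where h(x) = x^3 - 241, and h is irreducible over Q (because 241 is not a perfect cube, so h has no rational root, and a monic cubic with no rational root is irreducible), g is also irreducible (irreducibility is preserved under the substitution x → x - 5). Hence m_α(x) = x^3 - 15x^2 + 75x - 366.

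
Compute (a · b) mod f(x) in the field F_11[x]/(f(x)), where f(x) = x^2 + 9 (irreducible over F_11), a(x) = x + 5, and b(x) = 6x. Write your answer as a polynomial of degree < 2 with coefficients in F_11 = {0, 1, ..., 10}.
a · b ≡ 8x + 1 (mod f(x))

Multiply in F_11[x]: a(x)·b(x) = (x + 5)·(6x) = 6x^2 + 8x. This has degree ≥ 2, so divide by f(x) over F_11: 6x^2 + 8x = (6)·(x^2 + 9) + (8x + 1). Hence a·b ≡ 8x + 1 (mod f). (F_11[x]/(f) is a field with 11^2 = 121 elements since f is irreducible of degree 2.)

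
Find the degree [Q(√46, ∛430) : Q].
[Q(√46, ∛430) : Q] = 6

Let L = Q(√46, ∛430). Since Q(√46) ⊂ L and [Q(√46):Q] = 2, the tower law gives 2 | [L:Q]. Likewise Q(∛430) ⊂ L with [Q(∛430):Q] = 3 (because 430 is not a perfect cube), so 3 | [L:Q]. As gcd(2,3) = 1, [L:Q] is divisible by 6. Conversely L is generated over Q by √46 and ∛430, so [L:Q] ≤ 2·3 = 6. Therefore [Q(√46, ∛430) : Q] = 6.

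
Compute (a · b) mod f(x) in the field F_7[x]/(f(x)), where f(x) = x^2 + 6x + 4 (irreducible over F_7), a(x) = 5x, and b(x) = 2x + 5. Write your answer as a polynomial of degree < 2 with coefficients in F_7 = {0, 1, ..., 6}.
a · b ≡ 2 (mod f(x))

Multiply in F_7[x]: a(x)·b(x) = (5x)·(2x + 5) = 3x^2 + 4x. This has degree ≥ 2, so divide by f(x) over F_7: 3x^2 + 4x = (3)·(x^2 + 6x + 4) + (2). Hence a·b ≡ 2 (mod f). (F_7[x]/(f) is a field with 7^2 = 49 elements since f is irreducible of degree 2.)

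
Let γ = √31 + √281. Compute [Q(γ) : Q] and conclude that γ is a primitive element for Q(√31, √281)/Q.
[Q(γ) : Q] = 4 (equivalently, Q(γ) = Q(√31, √281))

Obviously Q(γ) ⊆ Q(√31, √281), and [Q(√31, √281):Q] = 4 (since 31, 281 are distinct squarefree integers > 1 with 8711 not a perfect square). To show equality we compute the minimal polynomial of γ. From γ = √31 + √281: γ^2 = 31 + 2√(8711) + 281 = 312 + 2√(8711), so γ^2 - 312 = 2√(8711); squaring, (γ^2 - 312)^2 = 4·8711, i.e. γ^4 - 624γ^2 + 97344 - 34844 = 0, i.e. γ^4 - 624γ^2 + 62500 = 0. So γ is a root of x^4 - 624x^2 + 62500. This polynomial is irreducible over Q: it has no rational root (each ±√31 ± √281 is irrational), and any factorization into two quadratics over Q would force √(8711) ∈ Q (pairing opposite roots) or √31, √281 ∈ Q (other pairings), all impossible. Hence [Q(γ):Q] = 4 = [Q(√31, √281):Q], so Q(γ) = Q(√31, √281).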